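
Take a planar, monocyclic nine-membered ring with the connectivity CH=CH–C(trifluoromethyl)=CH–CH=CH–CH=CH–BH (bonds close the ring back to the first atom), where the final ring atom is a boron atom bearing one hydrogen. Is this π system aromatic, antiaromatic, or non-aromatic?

Antiaromatic

Check conjugation: the double-bond atoms are sp², each contributing one p electron; the boron has an empty p orbital — every position has a p orbital, so the cyclic π system is continuous.
Counting π electrons: 4 × 2 = 8 from the double-bond units + 0 from the BH atom = 8.
With 8 = 4·2 π electrons, Hückel's rule classifies the planar ring as antiaromatic.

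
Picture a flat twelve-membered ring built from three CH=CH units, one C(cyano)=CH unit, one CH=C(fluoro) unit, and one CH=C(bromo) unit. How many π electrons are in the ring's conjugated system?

12

The p orbitals form a continuous loop: the double-bond atoms are sp², each contributing one p electron. The ring is fully conjugated.
Tallying contributions gives 6 × 2 = 12 from the 6 double-bond units.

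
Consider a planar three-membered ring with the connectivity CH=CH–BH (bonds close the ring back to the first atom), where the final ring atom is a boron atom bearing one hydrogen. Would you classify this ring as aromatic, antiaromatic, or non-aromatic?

Aromatic

Every ring atom contributes a p orbital perpendicular to the ring (the double-bond atoms are sp², each contributing one p electron; the boron has an empty p orbital), so the π system is cyclic and fully conjugated.
Counting π electrons: 1 × 2 = 2 from the double-bond unit + 0 from the BH atom = 2.
2 = 4(0) + 2, which satisfies Hückel's 4n+2 rule.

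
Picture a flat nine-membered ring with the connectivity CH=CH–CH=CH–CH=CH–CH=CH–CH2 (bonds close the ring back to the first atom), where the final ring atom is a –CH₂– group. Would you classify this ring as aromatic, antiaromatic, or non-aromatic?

Because the tetrahedral CH₂ carbon is sp³ and has no p orbital in the ring π system at the CH2 position, the π system cannot extend all the way around the ring.
Without a continuous loop of overlapping p orbitals the Hückel electron count never comes into play.

Non-aromatic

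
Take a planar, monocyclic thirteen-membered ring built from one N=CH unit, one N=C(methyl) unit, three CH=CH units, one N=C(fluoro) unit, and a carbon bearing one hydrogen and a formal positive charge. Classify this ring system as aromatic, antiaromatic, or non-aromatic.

All ring atoms are sp² and supply a p orbital to the ring (every atom in a ring double bond is sp² and brings one electron to the p orbital; each =N– nitrogen is pyridine-type (lone pair in the sp² plane, one electron in the p orbital); the carbocation has an empty p orbital); the conjugation is uninterrupted.
Adding the contributions, 6 × 2 = 12 from the double-bond units + 0 from the CH(+) atom = 12.
A 4n π count (12, n = 3) in a planar conjugated ring means antiaromatic.

Antiaromatic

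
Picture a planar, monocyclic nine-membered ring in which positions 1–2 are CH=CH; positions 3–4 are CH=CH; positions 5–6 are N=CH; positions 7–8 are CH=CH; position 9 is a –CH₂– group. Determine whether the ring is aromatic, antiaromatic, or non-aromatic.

Because the tetrahedral CH₂ carbon is sp³ and has no p orbital in the ring π system at the CH2 position, the π system cannot extend all the way around the ring.
Broken conjugation rules out both aromaticity and antiaromaticity.

Non-aromatic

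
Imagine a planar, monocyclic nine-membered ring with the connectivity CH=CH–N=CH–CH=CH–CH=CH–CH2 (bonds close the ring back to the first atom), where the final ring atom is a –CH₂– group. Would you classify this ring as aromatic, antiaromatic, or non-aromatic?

The CH2 carbon is saturated: the tetrahedral CH₂ carbon is sp³ and has no p orbital in the ring π system. Conjugation is not continuous around the ring.
A ring that is not fully conjugated cannot be aromatic or antiaromatic regardless of its π-electron count.

Non-aromatic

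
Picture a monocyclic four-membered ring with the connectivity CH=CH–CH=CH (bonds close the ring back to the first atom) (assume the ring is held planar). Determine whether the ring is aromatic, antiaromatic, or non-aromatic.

All ring atoms are sp² and supply a p orbital to the ring (each doubly-bonded ring atom is sp² with one p-orbital electron); the conjugation is uninterrupted.
Adding the contributions, 2 × 2 = 4 from the 2 double-bond units.
With 4 = 4·1 π electrons, Hückel's rule classifies the planar ring as antiaromatic.

Antiaromatic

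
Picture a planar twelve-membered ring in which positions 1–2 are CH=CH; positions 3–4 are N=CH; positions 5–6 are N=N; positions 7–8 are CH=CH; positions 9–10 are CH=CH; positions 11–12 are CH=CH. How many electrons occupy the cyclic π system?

12

All ring atoms are sp² and supply a p orbital to the ring (the double-bond atoms are sp², each contributing one p electron; the doubly-bonded nitrogens are pyridine-type — their lone pairs lie in the ring plane, leaving one electron in the p orbital); the conjugation is uninterrupted.
π-electron count: 6 × 2 = 12 from the 6 double-bond units.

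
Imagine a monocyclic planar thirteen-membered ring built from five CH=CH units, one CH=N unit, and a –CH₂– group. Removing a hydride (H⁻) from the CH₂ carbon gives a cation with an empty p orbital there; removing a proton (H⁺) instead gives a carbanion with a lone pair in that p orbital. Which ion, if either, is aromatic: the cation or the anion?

The anion

In both ions every ring atom is sp² and contributes a p orbital, so both rings are fully conjugated.
Cation: 6 × 2 + 0 = 12 π electrons → 4(3), antiaromatic.
Anion: 6 × 2 + 2 = 14 π electrons → 4(3)+2, aromatic.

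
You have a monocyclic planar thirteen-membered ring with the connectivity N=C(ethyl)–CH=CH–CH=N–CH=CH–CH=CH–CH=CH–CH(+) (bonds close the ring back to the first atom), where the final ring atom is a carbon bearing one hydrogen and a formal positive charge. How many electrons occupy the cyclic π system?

Every ring atom contributes a p orbital perpendicular to the ring (every atom in a ring double bond is sp² and brings one electron to the p orbital; each sp² =N– keeps its lone pair in-plane and puts one electron into the π system; the carbocation has an empty p orbital), so the π system is cyclic and fully conjugated.
Adding the contributions, 6 × 2 = 12 from the double-bond units + 0 from the CH(+) atom = 12.

12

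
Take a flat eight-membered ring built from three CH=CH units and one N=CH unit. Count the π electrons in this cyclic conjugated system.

8

Every ring atom contributes a p orbital perpendicular to the ring (each doubly-bonded ring atom is sp² with one p-orbital electron; each sp² =N– keeps its lone pair in-plane and puts one electron into the π system), so the π system is cyclic and fully conjugated.
Adding the contributions, 4 × 2 = 8 from the 4 double-bond units.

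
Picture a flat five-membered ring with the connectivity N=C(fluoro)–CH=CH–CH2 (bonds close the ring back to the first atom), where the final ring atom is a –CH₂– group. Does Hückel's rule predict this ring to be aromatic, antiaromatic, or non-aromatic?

Because the tetrahedral CH₂ carbon is sp³ and has no p orbital in the ring π system at the CH2 position, the π system cannot extend all the way around the ring.
Without a continuous loop of overlapping p orbitals the Hückel electron count never comes into play.

Non-aromatic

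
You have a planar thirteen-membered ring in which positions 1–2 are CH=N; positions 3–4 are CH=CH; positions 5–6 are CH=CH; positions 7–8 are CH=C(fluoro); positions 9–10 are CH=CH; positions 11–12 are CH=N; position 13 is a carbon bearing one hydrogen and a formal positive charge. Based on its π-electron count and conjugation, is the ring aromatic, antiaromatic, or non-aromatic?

Antiaromatic

Every ring atom contributes a p orbital perpendicular to the ring (every atom in a ring double bond is sp² and brings one electron to the p orbital; each =N– nitrogen is pyridine-type (lone pair in the sp² plane, one electron in the p orbital); the carbocation has an empty p orbital), so the π system is cyclic and fully conjugated.
Tallying contributions gives 6 × 2 = 12 from the double-bond units + 0 from the CH(+) atom = 12.
With 12 = 4·3 π electrons, Hückel's rule classifies the planar ring as antiaromatic.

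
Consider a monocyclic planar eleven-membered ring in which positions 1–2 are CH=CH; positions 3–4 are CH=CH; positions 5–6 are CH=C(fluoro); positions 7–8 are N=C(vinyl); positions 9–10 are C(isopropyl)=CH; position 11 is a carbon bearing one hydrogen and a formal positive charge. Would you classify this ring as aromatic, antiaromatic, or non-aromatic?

Every ring atom contributes a p orbital perpendicular to the ring (each doubly-bonded ring atom is sp² with one p-orbital electron; each =N– nitrogen is pyridine-type (lone pair in the sp² plane, one electron in the p orbital); the carbocation has an empty p orbital), so the π system is cyclic and fully conjugated.
Tallying contributions gives 5 × 2 = 10 from the double-bond units + 0 from the CH(+) atom = 10.
With 10 π electrons (n = 2), the Hückel 4n+2 condition holds.

Aromatic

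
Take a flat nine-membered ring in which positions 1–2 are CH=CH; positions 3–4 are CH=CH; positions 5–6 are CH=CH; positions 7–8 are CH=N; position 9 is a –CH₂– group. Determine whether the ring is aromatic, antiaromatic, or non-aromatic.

Non-aromatic

Because the tetrahedral CH₂ carbon is sp³ and has no p orbital in the ring π system at the CH2 position, the π system cannot extend all the way around the ring.
A ring that is not fully conjugated cannot be aromatic or antiaromatic regardless of its π-electron count.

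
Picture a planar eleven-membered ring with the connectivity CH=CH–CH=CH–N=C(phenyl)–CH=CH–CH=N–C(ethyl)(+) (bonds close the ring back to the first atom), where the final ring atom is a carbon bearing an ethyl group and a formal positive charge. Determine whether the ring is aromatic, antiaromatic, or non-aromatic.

All ring atoms are sp² and supply a p orbital to the ring (every atom in a ring double bond is sp² and brings one electron to the p orbital; the doubly-bonded nitrogens are pyridine-type — their lone pairs lie in the ring plane, leaving one electron in the p orbital; the carbocation has an empty p orbital); the conjugation is uninterrupted.
Tallying contributions gives 5 × 2 = 10 from the double-bond units + 0 from the C(ethyl)(+) atom = 10.
With 10 π electrons (n = 2), the Hückel 4n+2 condition holds.

Aromatic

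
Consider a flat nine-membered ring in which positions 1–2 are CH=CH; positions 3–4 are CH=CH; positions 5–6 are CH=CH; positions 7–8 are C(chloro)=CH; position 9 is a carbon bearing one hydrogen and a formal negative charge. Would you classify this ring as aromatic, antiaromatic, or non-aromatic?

The p orbitals form a continuous loop: every atom in a ring double bond is sp² and brings one electron to the p orbital; the carbanion's lone pair occupies the p orbital. The ring is fully conjugated.
Tallying contributions gives 4 × 2 = 8 from the double-bond units + 2 from the CH(-) atom = 10.
That gives a 4n+2 count (10, n = 2).

Aromatic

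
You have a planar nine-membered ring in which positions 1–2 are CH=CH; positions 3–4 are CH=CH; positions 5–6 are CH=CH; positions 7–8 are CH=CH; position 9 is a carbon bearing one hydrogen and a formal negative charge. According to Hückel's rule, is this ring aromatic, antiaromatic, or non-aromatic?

Aromatic

The p orbitals form a continuous loop: every atom in a ring double bond is sp² and brings one electron to the p orbital; the carbanion's lone pair occupies the p orbital. The ring is fully conjugated.
Counting π electrons: 4 × 2 = 8 from the double-bond units + 2 from the CH(-) atom = 10.
Since 10 = 4·2 + 2, the ring meets the 4n+2 criterion.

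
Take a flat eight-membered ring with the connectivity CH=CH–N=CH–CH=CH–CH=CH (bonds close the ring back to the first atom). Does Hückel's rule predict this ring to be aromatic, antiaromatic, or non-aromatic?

Every ring atom contributes a p orbital perpendicular to the ring (each doubly-bonded ring atom is sp² with one p-orbital electron; each sp² =N– keeps its lone pair in-plane and puts one electron into the π system), so the π system is cyclic and fully conjugated.
Adding the contributions, 4 × 2 = 8 from the 4 double-bond units.
A 4n π count (8, n = 2) in a planar conjugated ring means antiaromatic.

Antiaromatic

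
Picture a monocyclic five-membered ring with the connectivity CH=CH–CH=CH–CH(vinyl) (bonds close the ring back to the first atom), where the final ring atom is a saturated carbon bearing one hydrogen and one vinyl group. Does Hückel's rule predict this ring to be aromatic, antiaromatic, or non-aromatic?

Non-aromatic

The CH(vinyl) position has four σ bonds — that saturated carbon is sp³ and has no p orbital in the ring π system — so the cyclic conjugation is interrupted.
Hückel's rule only applies to fully conjugated rings, so this one is simply non-aromatic.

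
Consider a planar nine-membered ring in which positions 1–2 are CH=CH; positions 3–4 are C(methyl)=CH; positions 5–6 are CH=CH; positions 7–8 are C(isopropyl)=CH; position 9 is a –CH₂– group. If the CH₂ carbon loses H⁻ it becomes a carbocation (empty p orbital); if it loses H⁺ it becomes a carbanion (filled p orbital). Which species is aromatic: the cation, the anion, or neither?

The anion

Both ions have a continuous loop of p orbitals — each ring atom is sp².
Cation: 4 × 2 + 0 = 8 π electrons → 4(2), antiaromatic.
Anion: 4 × 2 + 2 = 10 π electrons → 4(2)+2, aromatic.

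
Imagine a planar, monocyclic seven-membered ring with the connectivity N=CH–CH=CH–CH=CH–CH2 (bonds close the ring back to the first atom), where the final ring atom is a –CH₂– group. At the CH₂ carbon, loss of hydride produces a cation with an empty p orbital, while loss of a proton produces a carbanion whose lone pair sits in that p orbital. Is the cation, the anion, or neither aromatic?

Once that carbon is sp², every ring atom has a p orbital and both ions are fully conjugated.
Cation: 3 × 2 + 0 = 6 π electrons → 4(1)+2, aromatic.
Anion: 3 × 2 + 2 = 8 π electrons → 4(2), antiaromatic.

The cation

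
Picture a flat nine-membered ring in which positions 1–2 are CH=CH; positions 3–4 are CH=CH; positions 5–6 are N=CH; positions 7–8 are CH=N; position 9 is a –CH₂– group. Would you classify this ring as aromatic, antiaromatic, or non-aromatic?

Non-aromatic

At the CH2 position, the tetrahedral CH₂ carbon is sp³ and has no p orbital in the ring π system; the ring's p-orbital overlap is broken there.
Hückel's rule only applies to fully conjugated rings, so this one is simply non-aromatic.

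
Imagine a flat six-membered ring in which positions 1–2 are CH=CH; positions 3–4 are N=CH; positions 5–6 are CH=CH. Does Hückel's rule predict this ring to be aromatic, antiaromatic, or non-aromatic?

Aromatic

Every ring atom contributes a p orbital perpendicular to the ring (each doubly-bonded ring atom is sp² with one p-orbital electron; each =N– nitrogen is pyridine-type (lone pair in the sp² plane, one electron in the p orbital)), so the π system is cyclic and fully conjugated.
π-electron count: 3 × 2 = 6 from the 3 double-bond units.
With 6 π electrons (n = 1), the Hückel 4n+2 condition holds.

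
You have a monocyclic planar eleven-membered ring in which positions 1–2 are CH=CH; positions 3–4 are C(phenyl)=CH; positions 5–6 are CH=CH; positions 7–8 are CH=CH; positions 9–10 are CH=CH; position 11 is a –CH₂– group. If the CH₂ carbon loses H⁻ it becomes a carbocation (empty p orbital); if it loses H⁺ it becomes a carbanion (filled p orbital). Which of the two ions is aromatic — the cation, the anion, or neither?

Once that carbon is sp², every ring atom has a p orbital and both ions are fully conjugated.
Cation: 5 × 2 + 0 = 10 π electrons → 4(2)+2, aromatic.
Anion: 5 × 2 + 2 = 12 π electrons → 4(3), antiaromatic.

The cation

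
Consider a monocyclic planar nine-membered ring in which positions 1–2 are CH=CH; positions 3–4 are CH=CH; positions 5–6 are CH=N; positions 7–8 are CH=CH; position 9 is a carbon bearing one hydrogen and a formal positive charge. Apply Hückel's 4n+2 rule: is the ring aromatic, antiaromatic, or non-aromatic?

Every ring atom contributes a p orbital perpendicular to the ring (the double-bond atoms are sp², each contributing one p electron; the doubly-bonded nitrogens are pyridine-type — their lone pairs lie in the ring plane, leaving one electron in the p orbital; the carbocation has an empty p orbital), so the π system is cyclic and fully conjugated.
Adding the contributions, 4 × 2 = 8 from the double-bond units + 0 from the CH(+) atom = 8.
8 is a 4n count (n = 2), so the planar conjugated ring is antiaromatic.

Antiaromatic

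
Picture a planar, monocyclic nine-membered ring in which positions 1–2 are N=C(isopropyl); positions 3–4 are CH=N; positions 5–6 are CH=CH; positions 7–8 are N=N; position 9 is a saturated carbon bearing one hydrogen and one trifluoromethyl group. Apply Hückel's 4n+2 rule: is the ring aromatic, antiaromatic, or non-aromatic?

The CH(trifluoromethyl) carbon is saturated: that saturated carbon is sp³ and has no p orbital in the ring π system. Conjugation is not continuous around the ring.
A ring that is not fully conjugated cannot be aromatic or antiaromatic regardless of its π-electron count.

Non-aromatic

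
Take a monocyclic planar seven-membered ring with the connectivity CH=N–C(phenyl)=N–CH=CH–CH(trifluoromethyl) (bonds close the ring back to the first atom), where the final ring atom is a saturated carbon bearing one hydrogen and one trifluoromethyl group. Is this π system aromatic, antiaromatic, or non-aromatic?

Non-aromatic

Because that saturated carbon is sp³ and has no p orbital in the ring π system at the CH(trifluoromethyl) position, the π system cannot extend all the way around the ring.
Without a continuous loop of overlapping p orbitals the Hückel electron count never comes into play.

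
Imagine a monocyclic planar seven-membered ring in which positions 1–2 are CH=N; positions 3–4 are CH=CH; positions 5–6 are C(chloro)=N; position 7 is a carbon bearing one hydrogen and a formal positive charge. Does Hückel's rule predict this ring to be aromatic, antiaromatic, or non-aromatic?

Aromatic

All ring atoms are sp² and supply a p orbital to the ring (the double-bond atoms are sp², each contributing one p electron; each sp² =N– keeps its lone pair in-plane and puts one electron into the π system; the carbocation has an empty p orbital); the conjugation is uninterrupted.
Adding the contributions, 3 × 2 = 6 from the double-bond units + 0 from the CH(+) atom = 6.
Since 6 = 4·1 + 2, the ring meets the 4n+2 criterion.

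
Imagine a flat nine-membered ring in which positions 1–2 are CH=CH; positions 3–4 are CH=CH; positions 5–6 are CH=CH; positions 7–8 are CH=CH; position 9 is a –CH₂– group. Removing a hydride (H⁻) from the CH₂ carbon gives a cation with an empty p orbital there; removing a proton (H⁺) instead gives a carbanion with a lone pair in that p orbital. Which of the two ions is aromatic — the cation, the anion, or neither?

The anion

Both ions have a continuous loop of p orbitals — each ring atom is sp².
Cation: 4 × 2 + 0 = 8 π electrons → 4(2), antiaromatic.
Anion: 4 × 2 + 2 = 10 π electrons → 4(2)+2, aromatic.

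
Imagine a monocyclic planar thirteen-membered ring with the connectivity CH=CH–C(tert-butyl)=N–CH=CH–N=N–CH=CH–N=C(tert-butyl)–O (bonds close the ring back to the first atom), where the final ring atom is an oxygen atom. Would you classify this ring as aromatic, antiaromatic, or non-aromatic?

Aromatic

The p orbitals form a continuous loop: every atom in a ring double bond is sp² and brings one electron to the p orbital; the doubly-bonded nitrogens are pyridine-type — their lone pairs lie in the ring plane, leaving one electron in the p orbital; the oxygen donates one lone pair from its p orbital. The ring is fully conjugated.
Tallying contributions gives 6 × 2 = 12 from the double-bond units + 2 from the O atom = 14.
Since 14 = 4·3 + 2, the ring meets the 4n+2 criterion.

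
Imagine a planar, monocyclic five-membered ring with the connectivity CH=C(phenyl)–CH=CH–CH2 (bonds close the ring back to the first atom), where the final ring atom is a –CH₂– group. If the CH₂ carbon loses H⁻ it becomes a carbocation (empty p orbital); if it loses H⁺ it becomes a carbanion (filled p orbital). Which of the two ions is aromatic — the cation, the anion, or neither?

The anion

In both ions every ring atom is sp² and contributes a p orbital, so both rings are fully conjugated.
Cation: 2 × 2 + 0 = 4 π electrons → 4(1), antiaromatic.
Anion: 2 × 2 + 2 = 6 π electrons → 4(1)+2, aromatic.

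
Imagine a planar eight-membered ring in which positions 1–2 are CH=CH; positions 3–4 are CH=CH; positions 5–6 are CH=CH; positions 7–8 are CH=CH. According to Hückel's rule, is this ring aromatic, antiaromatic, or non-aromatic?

Check conjugation: the double-bond atoms are sp², each contributing one p electron — every position has a p orbital, so the cyclic π system is continuous.
Tallying contributions gives 4 × 2 = 8 from the 4 double-bond units.
A 4n π count (8, n = 2) in a planar conjugated ring means antiaromatic.
(The species described is cyclooctatetraene.)

Antiaromatic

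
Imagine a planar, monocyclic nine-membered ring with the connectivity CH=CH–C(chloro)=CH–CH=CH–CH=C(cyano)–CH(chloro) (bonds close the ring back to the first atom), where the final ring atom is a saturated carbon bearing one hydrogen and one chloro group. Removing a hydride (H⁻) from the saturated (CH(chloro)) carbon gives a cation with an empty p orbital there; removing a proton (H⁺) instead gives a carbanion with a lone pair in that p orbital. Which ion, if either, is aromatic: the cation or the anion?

In either ion the ring is fully conjugated: every atom, including the new sp² carbon, supplies a p orbital.
Cation: 4 × 2 + 0 = 8 π electrons → 4(2), antiaromatic.
Anion: 4 × 2 + 2 = 10 π electrons → 4(2)+2, aromatic.

The anion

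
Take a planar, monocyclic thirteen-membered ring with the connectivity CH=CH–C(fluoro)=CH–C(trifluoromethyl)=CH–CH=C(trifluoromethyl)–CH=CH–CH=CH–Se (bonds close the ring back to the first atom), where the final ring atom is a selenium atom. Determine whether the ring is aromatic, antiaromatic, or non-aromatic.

Aromatic

Check conjugation: every atom in a ring double bond is sp² and brings one electron to the p orbital; the selenium donates one lone pair from its p orbital — every position has a p orbital, so the cyclic π system is continuous.
Adding the contributions, 6 × 2 = 12 from the double-bond units + 2 from the Se atom = 14.
That gives a 4n+2 count (14, n = 3).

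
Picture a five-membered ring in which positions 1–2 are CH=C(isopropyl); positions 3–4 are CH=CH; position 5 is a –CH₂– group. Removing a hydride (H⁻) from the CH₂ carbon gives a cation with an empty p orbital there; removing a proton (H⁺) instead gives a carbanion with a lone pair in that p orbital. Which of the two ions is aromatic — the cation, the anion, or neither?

Once that carbon is sp², every ring atom has a p orbital and both ions are fully conjugated.
Cation: 2 × 2 + 0 = 4 π electrons → 4(1), antiaromatic.
Anion: 2 × 2 + 2 = 6 π electrons → 4(1)+2, aromatic.

The anion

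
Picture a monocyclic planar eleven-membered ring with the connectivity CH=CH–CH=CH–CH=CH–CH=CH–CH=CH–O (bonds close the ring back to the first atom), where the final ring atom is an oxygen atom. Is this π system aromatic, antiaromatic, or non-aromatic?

Antiaromatic

Every ring atom contributes a p orbital perpendicular to the ring (every atom in a ring double bond is sp² and brings one electron to the p orbital; the oxygen donates one lone pair from its p orbital), so the π system is cyclic and fully conjugated.
Tallying contributions gives 5 × 2 = 10 from the double-bond units + 2 from the O atom = 12.
With 12 = 4·3 π electrons, Hückel's rule classifies the planar ring as antiaromatic.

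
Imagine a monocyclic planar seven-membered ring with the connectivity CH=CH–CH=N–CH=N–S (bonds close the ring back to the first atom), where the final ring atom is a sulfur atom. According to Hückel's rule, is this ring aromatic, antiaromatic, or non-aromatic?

All ring atoms are sp² and supply a p orbital to the ring (the double-bond atoms are sp², each contributing one p electron; each sp² =N– keeps its lone pair in-plane and puts one electron into the π system; the sulfur donates one lone pair from its p orbital); the conjugation is uninterrupted.
Tallying contributions gives 3 × 2 = 6 from the double-bond units + 2 from the S atom = 8.
8 is a 4n count (n = 2), so the planar conjugated ring is antiaromatic.

Antiaromatic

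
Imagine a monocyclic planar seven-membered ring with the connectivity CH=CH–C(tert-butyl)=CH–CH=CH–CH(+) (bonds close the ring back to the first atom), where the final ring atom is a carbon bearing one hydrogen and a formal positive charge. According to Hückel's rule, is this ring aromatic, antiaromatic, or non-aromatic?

Aromatic

Check conjugation: each doubly-bonded ring atom is sp² with one p-orbital electron; the carbocation has an empty p orbital — every position has a p orbital, so the cyclic π system is continuous.
π-electron count: 3 × 2 = 6 from the double-bond units + 0 from the CH(+) atom = 6.
That gives a 4n+2 count (6, n = 1).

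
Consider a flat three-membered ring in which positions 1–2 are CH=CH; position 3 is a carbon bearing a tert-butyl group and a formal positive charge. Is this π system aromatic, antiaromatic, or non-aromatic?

Aromatic

The p orbitals form a continuous loop: every atom in a ring double bond is sp² and brings one electron to the p orbital; the carbocation has an empty p orbital. The ring is fully conjugated.
Counting π electrons: 1 × 2 = 2 from the double-bond unit + 0 from the C(tert-butyl)(+) atom = 2.
2 = 4(0) + 2, which satisfies Hückel's 4n+2 rule.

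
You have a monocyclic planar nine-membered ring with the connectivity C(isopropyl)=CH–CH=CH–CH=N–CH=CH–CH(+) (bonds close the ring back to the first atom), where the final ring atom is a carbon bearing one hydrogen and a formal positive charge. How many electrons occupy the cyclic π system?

8

Every ring atom contributes a p orbital perpendicular to the ring (the double-bond atoms are sp², each contributing one p electron; the doubly-bonded nitrogens are pyridine-type — their lone pairs lie in the ring plane, leaving one electron in the p orbital; the carbocation has an empty p orbital), so the π system is cyclic and fully conjugated.
Counting π electrons: 4 × 2 = 8 from the double-bond units + 0 from the CH(+) atom = 8.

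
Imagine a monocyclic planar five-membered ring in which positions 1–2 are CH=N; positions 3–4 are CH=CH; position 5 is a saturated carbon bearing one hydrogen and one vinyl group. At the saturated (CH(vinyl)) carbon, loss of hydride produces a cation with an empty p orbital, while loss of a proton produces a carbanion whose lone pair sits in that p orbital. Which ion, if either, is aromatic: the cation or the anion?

In either ion the ring is fully conjugated: every atom, including the new sp² carbon, supplies a p orbital.
Cation: 2 × 2 + 0 = 4 π electrons → 4(1), antiaromatic.
Anion: 2 × 2 + 2 = 6 π electrons → 4(1)+2, aromatic.

The anion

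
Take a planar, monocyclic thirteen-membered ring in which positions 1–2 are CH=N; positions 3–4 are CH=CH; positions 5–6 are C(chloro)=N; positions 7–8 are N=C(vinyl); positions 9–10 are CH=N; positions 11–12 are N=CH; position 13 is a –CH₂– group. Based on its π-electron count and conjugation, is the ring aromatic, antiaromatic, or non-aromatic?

The CH2 carbon is saturated: the tetrahedral CH₂ carbon is sp³ and has no p orbital in the ring π system. Conjugation is not continuous around the ring.
Broken conjugation rules out both aromaticity and antiaromaticity.

Non-aromatic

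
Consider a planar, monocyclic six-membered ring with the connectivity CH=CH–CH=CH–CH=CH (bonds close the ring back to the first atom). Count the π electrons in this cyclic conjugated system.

All ring atoms are sp² and supply a p orbital to the ring (the double-bond atoms are sp², each contributing one p electron); the conjugation is uninterrupted.
Counting π electrons: 3 × 2 = 6 from the 3 double-bond units.
(The species described is benzene.)

6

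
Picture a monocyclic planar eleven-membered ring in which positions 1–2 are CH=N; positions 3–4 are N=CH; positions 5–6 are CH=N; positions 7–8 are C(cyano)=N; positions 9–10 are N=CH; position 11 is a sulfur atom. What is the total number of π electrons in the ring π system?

The p orbitals form a continuous loop: the double-bond atoms are sp², each contributing one p electron; each sp² =N– keeps its lone pair in-plane and puts one electron into the π system; the sulfur donates one lone pair from its p orbital. The ring is fully conjugated.
Tallying contributions gives 5 × 2 = 10 from the double-bond units + 2 from the S atom = 12.

12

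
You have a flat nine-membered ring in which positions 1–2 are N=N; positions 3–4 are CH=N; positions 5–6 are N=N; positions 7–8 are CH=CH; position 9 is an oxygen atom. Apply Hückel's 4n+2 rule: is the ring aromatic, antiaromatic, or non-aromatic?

The p orbitals form a continuous loop: the double-bond atoms are sp², each contributing one p electron; the doubly-bonded nitrogens are pyridine-type — their lone pairs lie in the ring plane, leaving one electron in the p orbital; the oxygen donates one lone pair from its p orbital. The ring is fully conjugated.
Tallying contributions gives 4 × 2 = 8 from the double-bond units + 2 from the O atom = 10.
Since 10 = 4·2 + 2, the ring meets the 4n+2 criterion.

Aromatic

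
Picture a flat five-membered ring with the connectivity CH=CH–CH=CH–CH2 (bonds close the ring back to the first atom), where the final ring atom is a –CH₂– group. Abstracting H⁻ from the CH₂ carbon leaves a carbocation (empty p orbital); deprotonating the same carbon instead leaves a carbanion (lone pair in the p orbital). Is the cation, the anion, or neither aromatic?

Both ions have a continuous loop of p orbitals — each ring atom is sp².
Cation: 2 × 2 + 0 = 4 π electrons → 4(1), antiaromatic.
Anion: 2 × 2 + 2 = 6 π electrons → 4(1)+2, aromatic.

The anion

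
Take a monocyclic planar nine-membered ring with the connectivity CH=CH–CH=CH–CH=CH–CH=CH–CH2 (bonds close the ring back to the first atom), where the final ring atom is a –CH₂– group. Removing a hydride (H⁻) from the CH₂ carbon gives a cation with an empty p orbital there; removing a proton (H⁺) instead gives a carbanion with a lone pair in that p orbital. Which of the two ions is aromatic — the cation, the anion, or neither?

The anion

In both ions every ring atom is sp² and contributes a p orbital, so both rings are fully conjugated.
Cation: 4 × 2 + 0 = 8 π electrons → 4(2), antiaromatic.
Anion: 4 × 2 + 2 = 10 π electrons → 4(2)+2, aromatic.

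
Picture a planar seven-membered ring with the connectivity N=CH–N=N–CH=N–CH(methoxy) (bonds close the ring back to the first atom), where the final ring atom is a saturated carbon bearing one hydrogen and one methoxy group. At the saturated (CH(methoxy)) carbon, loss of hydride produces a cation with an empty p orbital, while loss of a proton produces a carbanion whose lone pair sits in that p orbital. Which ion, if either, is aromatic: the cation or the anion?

The cation

In either ion the ring is fully conjugated: every atom, including the new sp² carbon, supplies a p orbital.
Cation: 3 × 2 + 0 = 6 π electrons → 4(1)+2, aromatic.
Anion: 3 × 2 + 2 = 8 π electrons → 4(2), antiaromatic.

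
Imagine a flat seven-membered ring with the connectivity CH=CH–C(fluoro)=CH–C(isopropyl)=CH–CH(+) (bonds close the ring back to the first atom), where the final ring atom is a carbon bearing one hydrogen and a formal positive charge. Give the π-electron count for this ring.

6

The p orbitals form a continuous loop: every atom in a ring double bond is sp² and brings one electron to the p orbital; the carbocation has an empty p orbital. The ring is fully conjugated.
Tallying contributions gives 3 × 2 = 6 from the double-bond units + 0 from the CH(+) atom = 6.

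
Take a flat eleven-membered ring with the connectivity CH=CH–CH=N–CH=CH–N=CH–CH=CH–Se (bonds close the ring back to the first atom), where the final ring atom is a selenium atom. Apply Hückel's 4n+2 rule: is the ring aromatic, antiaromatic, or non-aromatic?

Check conjugation: the double-bond atoms are sp², each contributing one p electron; each sp² =N– keeps its lone pair in-plane and puts one electron into the π system; the selenium donates one lone pair from its p orbital — every position has a p orbital, so the cyclic π system is continuous.
Counting π electrons: 5 × 2 = 10 from the double-bond units + 2 from the Se atom = 12.
12 is a 4n count (n = 3), so the planar conjugated ring is antiaromatic.

Antiaromatic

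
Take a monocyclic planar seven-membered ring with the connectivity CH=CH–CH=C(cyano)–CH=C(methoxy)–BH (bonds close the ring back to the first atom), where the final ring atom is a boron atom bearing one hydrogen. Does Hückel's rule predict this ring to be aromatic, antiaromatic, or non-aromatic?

Every ring atom contributes a p orbital perpendicular to the ring (the double-bond atoms are sp², each contributing one p electron; the boron has an empty p orbital), so the π system is cyclic and fully conjugated.
Adding the contributions, 3 × 2 = 6 from the double-bond units + 0 from the BH atom = 6.
6 = 4(1) + 2, which satisfies Hückel's 4n+2 rule.

Aromatic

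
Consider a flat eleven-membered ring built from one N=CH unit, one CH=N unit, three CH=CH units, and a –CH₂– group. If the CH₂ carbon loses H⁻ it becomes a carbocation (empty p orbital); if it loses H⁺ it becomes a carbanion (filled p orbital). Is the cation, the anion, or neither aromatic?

The cation

Once that carbon is sp², every ring atom has a p orbital and both ions are fully conjugated.
Cation: 5 × 2 + 0 = 10 π electrons → 4(2)+2, aromatic.
Anion: 5 × 2 + 2 = 12 π electrons → 4(3), antiaromatic.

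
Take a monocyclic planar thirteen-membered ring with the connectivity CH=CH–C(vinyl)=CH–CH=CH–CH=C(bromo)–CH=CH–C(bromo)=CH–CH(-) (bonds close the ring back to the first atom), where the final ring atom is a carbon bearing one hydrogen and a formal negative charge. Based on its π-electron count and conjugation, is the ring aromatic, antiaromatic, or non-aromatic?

The p orbitals form a continuous loop: every atom in a ring double bond is sp² and brings one electron to the p orbital; the carbanion's lone pair occupies the p orbital. The ring is fully conjugated.
π-electron count: 6 × 2 = 12 from the double-bond units + 2 from the CH(-) atom = 14.
That gives a 4n+2 count (14, n = 3).

Aromatic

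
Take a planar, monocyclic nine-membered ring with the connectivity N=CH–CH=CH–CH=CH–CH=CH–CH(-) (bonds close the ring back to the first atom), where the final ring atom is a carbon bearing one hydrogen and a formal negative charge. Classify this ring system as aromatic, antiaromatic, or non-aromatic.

Aromatic

All ring atoms are sp² and supply a p orbital to the ring (the double-bond atoms are sp², each contributing one p electron; each =N– nitrogen is pyridine-type (lone pair in the sp² plane, one electron in the p orbital); the carbanion's lone pair occupies the p orbital); the conjugation is uninterrupted.
Adding the contributions, 4 × 2 = 8 from the double-bond units + 2 from the CH(-) atom = 10.
That gives a 4n+2 count (10, n = 2).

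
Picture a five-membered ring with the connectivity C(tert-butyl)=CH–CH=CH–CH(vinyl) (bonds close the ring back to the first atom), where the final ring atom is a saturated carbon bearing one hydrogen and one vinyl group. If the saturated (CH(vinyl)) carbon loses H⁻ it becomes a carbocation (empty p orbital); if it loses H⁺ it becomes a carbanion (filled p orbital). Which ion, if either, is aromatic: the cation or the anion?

The anion

In either ion the ring is fully conjugated: every atom, including the new sp² carbon, supplies a p orbital.
Cation: 2 × 2 + 0 = 4 π electrons → 4(1), antiaromatic.
Anion: 2 × 2 + 2 = 6 π electrons → 4(1)+2, aromatic.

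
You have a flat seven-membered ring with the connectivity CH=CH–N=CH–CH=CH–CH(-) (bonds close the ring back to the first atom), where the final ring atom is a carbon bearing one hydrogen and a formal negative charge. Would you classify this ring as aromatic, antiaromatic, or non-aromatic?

Every ring atom contributes a p orbital perpendicular to the ring (every atom in a ring double bond is sp² and brings one electron to the p orbital; each =N– nitrogen is pyridine-type (lone pair in the sp² plane, one electron in the p orbital); the carbanion's lone pair occupies the p orbital), so the π system is cyclic and fully conjugated.
π-electron count: 3 × 2 = 6 from the double-bond units + 2 from the CH(-) atom = 8.
8 is a 4n count (n = 2), so the planar conjugated ring is antiaromatic.

Antiaromatic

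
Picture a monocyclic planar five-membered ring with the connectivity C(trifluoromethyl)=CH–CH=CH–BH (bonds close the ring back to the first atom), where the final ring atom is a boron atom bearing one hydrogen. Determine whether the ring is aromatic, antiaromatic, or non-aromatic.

Every ring atom contributes a p orbital perpendicular to the ring (each doubly-bonded ring atom is sp² with one p-orbital electron; the boron has an empty p orbital), so the π system is cyclic and fully conjugated.
π-electron count: 2 × 2 = 4 from the double-bond units + 0 from the BH atom = 4.
4 = 4(1); a planar, fully conjugated 4n system is antiaromatic.

Antiaromatic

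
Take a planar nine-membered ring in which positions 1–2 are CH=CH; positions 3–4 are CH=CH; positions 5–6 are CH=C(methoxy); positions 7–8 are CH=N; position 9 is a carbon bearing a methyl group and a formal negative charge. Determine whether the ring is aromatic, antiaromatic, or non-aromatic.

Aromatic

Check conjugation: the double-bond atoms are sp², each contributing one p electron; each sp² =N– keeps its lone pair in-plane and puts one electron into the π system; the carbanion's lone pair occupies the p orbital — every position has a p orbital, so the cyclic π system is continuous.
π-electron count: 4 × 2 = 8 from the double-bond units + 2 from the C(methyl)(-) atom = 10.
With 10 π electrons (n = 2), the Hückel 4n+2 condition holds.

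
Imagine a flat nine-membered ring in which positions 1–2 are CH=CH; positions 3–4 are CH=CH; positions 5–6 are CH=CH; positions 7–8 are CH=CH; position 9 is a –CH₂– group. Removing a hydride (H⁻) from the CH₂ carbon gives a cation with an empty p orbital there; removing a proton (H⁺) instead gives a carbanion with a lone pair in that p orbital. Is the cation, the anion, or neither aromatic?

The anion

Once that carbon is sp², every ring atom has a p orbital and both ions are fully conjugated.
Cation: 4 × 2 + 0 = 8 π electrons → 4(2), antiaromatic.
Anion: 4 × 2 + 2 = 10 π electrons → 4(2)+2, aromatic.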